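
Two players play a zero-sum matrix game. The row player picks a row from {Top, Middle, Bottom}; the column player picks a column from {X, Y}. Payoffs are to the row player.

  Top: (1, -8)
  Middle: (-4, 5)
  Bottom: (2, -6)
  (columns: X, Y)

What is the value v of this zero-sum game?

Row minima: Top → -8, Middle → -4, Bottom → -6; maximin = -4.
Column maxima: X → 2, Y → 5; minimax = 2.
-4 ≠ 2, so there is no saddle point; optimal play is mixed.
Top is strictly dominated by Bottom, so the row player never plays it.
On the remaining 2×2 (Middle, Bottom vs X, Y):
Let the row player play Middle with probability p. Expected payoff against X: (-4)p + 2(1−p) = −6p + 2; against Y: 5p + (-6)(1−p) = 11p − 6.
Setting these equal: −6p + 2 = 11p − 6 ⇒ −17p = -8 ⇒ p = 8/17, and the value is (-6)·(8/17) + 2 = -14/17.
For the column player: with q = P(X), equating Middle's and Bottom's payoffs gives −9q + 5 = 8q − 6 ⇒ q = 11/17.

-14/17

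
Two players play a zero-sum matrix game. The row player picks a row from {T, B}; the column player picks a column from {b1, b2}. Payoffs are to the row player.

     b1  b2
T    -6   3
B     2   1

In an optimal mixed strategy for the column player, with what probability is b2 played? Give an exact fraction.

Row minima: T → -6, B → 1; maximin = 1.
Column maxima: b1 → 2, b2 → 3; minimax = 2.
1 ≠ 2, so there is no saddle point; optimal play is mixed.
Let the row player play T with probability p. Expected payoff against b1: (-6)p + 2(1−p) = −8p + 2; against b2: 3p + 1(1−p) = 2p + 1.
Setting these equal: −8p + 2 = 2p + 1 ⇒ −10p = -1 ⇒ p = 1/10, and the value is (-8)·(1/10) + 2 = 6/5.
For the column player: with q = P(b1), equating T's and B's payoffs gives −9q + 3 = q + 1 ⇒ q = 1/5.

4/5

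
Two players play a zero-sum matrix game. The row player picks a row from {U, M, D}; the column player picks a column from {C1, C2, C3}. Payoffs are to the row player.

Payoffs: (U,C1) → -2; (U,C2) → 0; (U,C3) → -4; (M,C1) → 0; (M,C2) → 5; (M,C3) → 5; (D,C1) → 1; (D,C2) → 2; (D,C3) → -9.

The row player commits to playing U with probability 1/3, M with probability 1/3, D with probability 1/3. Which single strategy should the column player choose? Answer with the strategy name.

If the column player plays C1, the row player's expected payoff is (1/3)·(-2) + (1/3)·0 + (1/3)·1 = -1/3.
If the column player plays C2, the row player's expected payoff is (1/3)·0 + (1/3)·5 + (1/3)·2 = 7/3.
If the column player plays C3, the row player's expected payoff is (1/3)·(-4) + (1/3)·5 + (1/3)·(-9) = -8/3.
The column player minimizes the row player's payoff; the smallest is -8/3, so the best response is C3.

C3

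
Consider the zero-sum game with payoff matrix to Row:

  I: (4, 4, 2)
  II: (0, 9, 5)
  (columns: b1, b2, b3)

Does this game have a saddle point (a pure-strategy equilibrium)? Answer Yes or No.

No

Row minima: I → 2, II → 0; maximin = 2.
Column maxima: b1 → 4, b2 → 9, b3 → 5; minimax = 4.
2 ≠ 4, so no pure-strategy equilibrium exists.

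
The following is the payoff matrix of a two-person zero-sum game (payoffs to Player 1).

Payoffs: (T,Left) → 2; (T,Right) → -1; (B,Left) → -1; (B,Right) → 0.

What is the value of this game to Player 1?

-1/4

Row minima: T → -1, B → -1; maximin = -1.
Column maxima: Left → 2, Right → 0; minimax = 0.
-1 ≠ 0, so there is no saddle point; optimal play is mixed.
Let Player 1 play T with probability p. Expected payoff against Left: 2p + (-1)(1−p) = 3p − 1; against Right: (-1)p + 0(1−p) = −p.
Setting these equal: 3p − 1 = −p ⇒ 4p = 1 ⇒ p = 1/4, and the value is (3)·(1/4) − 1 = -1/4.
For Player 2: with q = P(Left), equating T's and B's payoffs gives 3q − 1 = −q ⇒ q = 1/4.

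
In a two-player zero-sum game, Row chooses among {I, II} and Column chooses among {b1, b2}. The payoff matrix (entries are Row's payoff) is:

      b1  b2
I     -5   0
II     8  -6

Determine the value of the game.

Row minima: I → -5, II → -6; maximin = -5.
Column maxima: b1 → 8, b2 → 0; minimax = 0.
-5 ≠ 0, so there is no saddle point; optimal play is mixed.
Let Row play I with probability p. Expected payoff against b1: (-5)p + 8(1−p) = −13p + 8; against b2: 0p + (-6)(1−p) = 6p − 6.
Setting these equal: −13p + 8 = 6p − 6 ⇒ −19p = -14 ⇒ p = 14/19, and the value is (-13)·(14/19) + 8 = -30/19.
For Column: with q = P(b1), equating I's and II's payoffs gives −5q = 14q − 6 ⇒ q = 6/19.

-30/19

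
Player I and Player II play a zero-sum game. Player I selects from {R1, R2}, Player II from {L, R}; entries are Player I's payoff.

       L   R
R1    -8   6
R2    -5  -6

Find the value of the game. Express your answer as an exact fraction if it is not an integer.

Row minima: R1 → -8, R2 → -6; maximin = -6.
Column maxima: L → -5, R → 6; minimax = -5.
-6 ≠ -5, so there is no saddle point; optimal play is mixed.
Let Player I play R1 with probability p. Expected payoff against L: (-8)p + (-5)(1−p) = −3p − 5; against R: 6p + (-6)(1−p) = 12p − 6.
Setting these equal: −3p − 5 = 12p − 6 ⇒ −15p = -1 ⇒ p = 1/15, and the value is (-3)·(1/15) − 5 = -26/5.
For Player II: with q = P(L), equating R1's and R2's payoffs gives −14q + 6 = q − 6 ⇒ q = 4/5.

-26/5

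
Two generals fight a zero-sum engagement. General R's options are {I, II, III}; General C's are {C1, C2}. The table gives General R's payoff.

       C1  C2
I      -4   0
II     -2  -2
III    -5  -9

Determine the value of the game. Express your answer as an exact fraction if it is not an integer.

Row minima: I → -4, II → -2, III → -9; maximin = -2.
Column maxima: C1 → -2, C2 → 0; minimax = -2.
Since maximin = minimax = -2, there is a saddle point and the value is -2.

-2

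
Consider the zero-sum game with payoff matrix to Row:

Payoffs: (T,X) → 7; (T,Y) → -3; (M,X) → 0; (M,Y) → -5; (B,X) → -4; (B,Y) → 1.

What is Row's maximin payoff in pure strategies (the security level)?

-3

Row minima: T → -3, M → -5, B → -4.
The best of these is -3.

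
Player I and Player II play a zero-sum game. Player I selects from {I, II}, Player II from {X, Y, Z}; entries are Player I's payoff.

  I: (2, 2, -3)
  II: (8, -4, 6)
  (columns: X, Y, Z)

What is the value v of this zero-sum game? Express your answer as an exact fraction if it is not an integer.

Row minima: I → -3, II → -4; maximin = -3.
Column maxima: X → 8, Y → 2, Z → 6; minimax = 2.
-3 ≠ 2, so there is no saddle point; optimal play is mixed.
X is strictly dominated by Z (it gives Player I strictly more in every row), so Player II never plays it.
On the remaining 2×2 (I, II vs Y, Z):
Let Player I play I with probability p. Expected payoff against Y: 2p + (-4)(1−p) = 6p − 4; against Z: (-3)p + 6(1−p) = −9p + 6.
Setting these equal: 6p − 4 = −9p + 6 ⇒ 15p = 10 ⇒ p = 2/3, and the value is (6)·(2/3) − 4 = 0.
For Player II: with q = P(Y), equating I's and II's payoffs gives 5q − 3 = −10q + 6 ⇒ q = 3/5.

0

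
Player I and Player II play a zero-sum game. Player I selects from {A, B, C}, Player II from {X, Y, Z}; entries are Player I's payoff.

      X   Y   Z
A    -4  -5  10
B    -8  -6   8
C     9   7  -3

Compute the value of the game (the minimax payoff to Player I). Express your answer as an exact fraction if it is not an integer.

Row minima: A → -5, B → -8, C → -3; maximin = -3.
Column maxima: X → 9, Y → 7, Z → 10; minimax = 7.
-3 ≠ 7, so there is no saddle point; optimal play is mixed.
B is strictly dominated by A, so Player I never plays it.
With B eliminated, X is strictly dominated by Y (it gives Player I strictly more in every remaining row), so Player II never plays it.
On the remaining 2×2 (A, C vs Y, Z):
Let Player I play A with probability p. Expected payoff against Y: (-5)p + 7(1−p) = −12p + 7; against Z: 10p + (-3)(1−p) = 13p − 3.
Setting these equal: −12p + 7 = 13p − 3 ⇒ −25p = -10 ⇒ p = 2/5, and the value is (-12)·(2/5) + 7 = 11/5.
For Player II: with q = P(Y), equating A's and C's payoffs gives −15q + 10 = 10q − 3 ⇒ q = 13/25.

11/5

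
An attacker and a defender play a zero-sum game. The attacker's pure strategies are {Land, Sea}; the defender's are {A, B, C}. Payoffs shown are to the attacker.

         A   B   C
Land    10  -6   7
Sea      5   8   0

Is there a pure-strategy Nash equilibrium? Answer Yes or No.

Row minima: Land → -6, Sea → 0; maximin = 0.
Column maxima: A → 10, B → 8, C → 7; minimax = 7.
0 ≠ 7, so no pure-strategy equilibrium exists.

No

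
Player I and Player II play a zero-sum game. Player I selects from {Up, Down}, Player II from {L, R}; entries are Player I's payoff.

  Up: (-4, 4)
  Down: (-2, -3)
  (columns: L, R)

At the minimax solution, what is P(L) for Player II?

Row minima: Up → -4, Down → -3; maximin = -3.
Column maxima: L → -2, R → 4; minimax = -2.
-3 ≠ -2, so there is no saddle point; optimal play is mixed.
Let Player I play Up with probability p. Expected payoff against L: (-4)p + (-2)(1−p) = −2p − 2; against R: 4p + (-3)(1−p) = 7p − 3.
Setting these equal: −2p − 2 = 7p − 3 ⇒ −9p = -1 ⇒ p = 1/9, and the value is (-2)·(1/9) − 2 = -20/9.
For Player II: with q = P(L), equating Up's and Down's payoffs gives −8q + 4 = q − 3 ⇒ q = 7/9.

7/9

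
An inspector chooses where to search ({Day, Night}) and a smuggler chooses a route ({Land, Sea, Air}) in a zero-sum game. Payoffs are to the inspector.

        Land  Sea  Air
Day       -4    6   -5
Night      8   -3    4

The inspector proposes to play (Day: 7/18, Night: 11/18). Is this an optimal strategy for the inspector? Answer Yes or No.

Against Land this mix gives (7/18)·(-4) + (11/18)·8 = 10/3.
Against Sea this mix gives (7/18)·6 + (11/18)·(-3) = 1/2.
Against Air this mix gives (7/18)·(-5) + (11/18)·4 = 1/2.
All of the smuggler's active replies (Sea, Air) yield 1/2, and no column does worse for the inspector. The mix makes the smuggler indifferent and guarantees 1/2, so it is optimal.

Yes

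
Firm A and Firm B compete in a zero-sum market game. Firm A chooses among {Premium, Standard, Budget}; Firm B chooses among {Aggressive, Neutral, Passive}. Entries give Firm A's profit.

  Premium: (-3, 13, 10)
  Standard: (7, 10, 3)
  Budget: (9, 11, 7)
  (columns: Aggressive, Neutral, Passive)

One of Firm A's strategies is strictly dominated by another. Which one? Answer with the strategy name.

Budget gives a strictly higher payoff than Standard against every column: 9 > 7, 11 > 10, 7 > 3.
So Standard is strictly dominated and Firm A never plays it.

Standard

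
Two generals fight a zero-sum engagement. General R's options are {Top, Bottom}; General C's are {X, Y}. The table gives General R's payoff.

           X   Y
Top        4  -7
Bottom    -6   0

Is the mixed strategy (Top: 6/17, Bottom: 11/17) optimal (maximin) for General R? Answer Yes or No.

Against X this mix gives (6/17)·4 + (11/17)·(-6) = -42/17.
Against Y this mix gives (6/17)·(-7) + (11/17)·0 = -42/17.
All of General C's active replies (X, Y) yield -42/17, and no column does worse for General R. The mix makes General C indifferent and guarantees -42/17, so it is optimal.

Yes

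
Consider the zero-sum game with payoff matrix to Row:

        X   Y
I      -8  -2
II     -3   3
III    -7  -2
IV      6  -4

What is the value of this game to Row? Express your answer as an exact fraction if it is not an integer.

Row minima: I → -8, II → -3, III → -7, IV → -4; maximin = -3.
Column maxima: X → 6, Y → 3; minimax = 3.
-3 ≠ 3, so there is no saddle point; optimal play is mixed.
I is strictly dominated by II, so Row never plays it.
III is strictly dominated by II, so Row never plays it.
On the remaining 2×2 (II, IV vs X, Y):
Let Row play II with probability p. Expected payoff against X: (-3)p + 6(1−p) = −9p + 6; against Y: 3p + (-4)(1−p) = 7p − 4.
Setting these equal: −9p + 6 = 7p − 4 ⇒ −16p = -10 ⇒ p = 5/8, and the value is (-9)·(5/8) + 6 = 3/8.
For Column: with q = P(X), equating II's and IV's payoffs gives −6q + 3 = 10q − 4 ⇒ q = 7/16.

3/8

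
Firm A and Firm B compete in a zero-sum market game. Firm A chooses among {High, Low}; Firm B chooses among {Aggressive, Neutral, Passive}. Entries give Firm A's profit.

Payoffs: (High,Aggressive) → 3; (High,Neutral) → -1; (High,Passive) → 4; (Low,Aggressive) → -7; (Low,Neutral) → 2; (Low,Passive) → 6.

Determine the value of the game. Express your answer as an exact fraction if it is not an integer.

Row minima: High → -1, Low → -7; maximin = -1.
Column maxima: Aggressive → 3, Neutral → 2, Passive → 6; minimax = 2.
-1 ≠ 2, so there is no saddle point; optimal play is mixed.
Passive is strictly dominated by Aggressive (it gives Firm A strictly more in every row), so Firm B never plays it.
On the remaining 2×2 (High, Low vs Aggressive, Neutral):
Let Firm A play High with probability p. Expected payoff against Aggressive: 3p + (-7)(1−p) = 10p − 7; against Neutral: (-1)p + 2(1−p) = −3p + 2.
Setting these equal: 10p − 7 = −3p + 2 ⇒ 13p = 9 ⇒ p = 9/13, and the value is (10)·(9/13) − 7 = -1/13.
For Firm B: with q = P(Aggressive), equating High's and Low's payoffs gives 4q − 1 = −9q + 2 ⇒ q = 3/13.

-1/13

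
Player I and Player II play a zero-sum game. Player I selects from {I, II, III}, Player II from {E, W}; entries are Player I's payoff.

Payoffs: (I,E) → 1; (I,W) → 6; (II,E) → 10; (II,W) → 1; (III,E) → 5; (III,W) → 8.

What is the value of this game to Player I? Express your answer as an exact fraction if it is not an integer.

25/4

Row minima: I → 1, II → 1, III → 5; maximin = 5.
Column maxima: E → 10, W → 8; minimax = 8.
5 ≠ 8, so there is no saddle point; optimal play is mixed.
I is strictly dominated by III, so Player I never plays it.
On the remaining 2×2 (II, III vs E, W):
Let Player I play II with probability p. Expected payoff against E: 10p + 5(1−p) = 5p + 5; against W: 1p + 8(1−p) = −7p + 8.
Setting these equal: 5p + 5 = −7p + 8 ⇒ 12p = 3 ⇒ p = 1/4, and the value is (5)·(1/4) + 5 = 25/4.
For Player II: with q = P(E), equating II's and III's payoffs gives 9q + 1 = −3q + 8 ⇒ q = 7/12.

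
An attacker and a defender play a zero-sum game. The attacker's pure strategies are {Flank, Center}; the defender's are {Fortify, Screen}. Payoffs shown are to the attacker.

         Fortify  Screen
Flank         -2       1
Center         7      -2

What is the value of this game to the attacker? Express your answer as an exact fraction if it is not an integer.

1/4

Row minima: Flank → -2, Center → -2; maximin = -2.
Column maxima: Fortify → 7, Screen → 1; minimax = 1.
-2 ≠ 1, so there is no saddle point; optimal play is mixed.
Let the attacker play Flank with probability p. Expected payoff against Fortify: (-2)p + 7(1−p) = −9p + 7; against Screen: 1p + (-2)(1−p) = 3p − 2.
Setting these equal: −9p + 7 = 3p − 2 ⇒ −12p = -9 ⇒ p = 3/4, and the value is (-9)·(3/4) + 7 = 1/4.
For the defender: with q = P(Fortify), equating Flank's and Center's payoffs gives −3q + 1 = 9q − 2 ⇒ q = 1/4.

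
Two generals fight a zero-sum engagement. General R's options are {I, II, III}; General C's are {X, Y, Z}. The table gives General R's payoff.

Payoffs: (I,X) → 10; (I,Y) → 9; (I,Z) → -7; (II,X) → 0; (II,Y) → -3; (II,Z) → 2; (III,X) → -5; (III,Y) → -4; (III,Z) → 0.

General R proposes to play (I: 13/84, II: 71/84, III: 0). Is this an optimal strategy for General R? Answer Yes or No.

Against X this mix gives (13/84)·10 + (71/84)·0 = 65/42.
Against Y this mix gives (13/84)·9 + (71/84)·(-3) = -8/7.
Against Z this mix gives (13/84)·(-7) + (71/84)·2 = 17/28.
General C will play Y, holding General R to -8/7. Shifting weight toward the row that does better against Y would raise this floor (the equalizing mix achieves -1/7 against both Y and Z), so the proposed strategy is not optimal.

No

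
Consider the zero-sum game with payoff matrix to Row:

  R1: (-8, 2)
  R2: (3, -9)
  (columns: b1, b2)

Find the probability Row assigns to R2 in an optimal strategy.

Row minima: R1 → -8, R2 → -9; maximin = -8.
Column maxima: b1 → 3, b2 → 2; minimax = 2.
-8 ≠ 2, so there is no saddle point; optimal play is mixed.
Let Row play R1 with probability p. Expected payoff against b1: (-8)p + 3(1−p) = −11p + 3; against b2: 2p + (-9)(1−p) = 11p − 9.
Setting these equal: −11p + 3 = 11p − 9 ⇒ −22p = -12 ⇒ p = 6/11, and the value is (-11)·(6/11) + 3 = -3.
For Column: with q = P(b1), equating R1's and R2's payoffs gives −10q + 2 = 12q − 9 ⇒ q = 1/2.

5/11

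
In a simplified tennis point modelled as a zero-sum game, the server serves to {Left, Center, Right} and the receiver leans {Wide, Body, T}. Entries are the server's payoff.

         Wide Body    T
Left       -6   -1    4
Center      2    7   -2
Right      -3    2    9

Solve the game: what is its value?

3/4

Row minima: Left → -6, Center → -2, Right → -3; maximin = -2.
Column maxima: Wide → 2, Body → 7, T → 9; minimax = 2.
-2 ≠ 2, so there is no saddle point; optimal play is mixed.
Left is strictly dominated by Right, so the server never plays it.
Body is strictly dominated by Wide (it gives the server strictly more in every row), so the receiver never plays it.
On the remaining 2×2 (Center, Right vs Wide, T):
Let the server play Center with probability p. Expected payoff against Wide: 2p + (-3)(1−p) = 5p − 3; against T: (-2)p + 9(1−p) = −11p + 9.
Setting these equal: 5p − 3 = −11p + 9 ⇒ 16p = 12 ⇒ p = 3/4, and the value is (5)·(3/4) − 3 = 3/4.
For the receiver: with q = P(Wide), equating Center's and Right's payoffs gives 4q − 2 = −12q + 9 ⇒ q = 11/16.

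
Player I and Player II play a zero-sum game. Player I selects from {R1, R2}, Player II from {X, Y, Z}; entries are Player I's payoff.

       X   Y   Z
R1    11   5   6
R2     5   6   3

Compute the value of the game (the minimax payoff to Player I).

Row minima: R1 → 5, R2 → 3; maximin = 5.
Column maxima: X → 11, Y → 6, Z → 6; minimax = 6.
5 ≠ 6, so there is no saddle point; optimal play is mixed.
X is strictly dominated by Z (it gives Player I strictly more in every row), so Player II never plays it.
On the remaining 2×2 (R1, R2 vs Y, Z):
Let Player I play R1 with probability p. Expected payoff against Y: 5p + 6(1−p) = −p + 6; against Z: 6p + 3(1−p) = 3p + 3.
Setting these equal: −p + 6 = 3p + 3 ⇒ −4p = -3 ⇒ p = 3/4, and the value is (-1)·(3/4) + 6 = 21/4.
For Player II: with q = P(Y), equating R1's and R2's payoffs gives −q + 6 = 3q + 3 ⇒ q = 3/4.

21/4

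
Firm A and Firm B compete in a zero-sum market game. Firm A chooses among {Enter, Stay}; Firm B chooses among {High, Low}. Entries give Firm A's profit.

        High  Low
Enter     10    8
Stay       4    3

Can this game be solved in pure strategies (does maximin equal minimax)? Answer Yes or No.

Row minima: Enter → 8, Stay → 3; maximin = 8.
Column maxima: High → 10, Low → 8; minimax = 8.
maximin = minimax = 8, so a saddle point exists.

Yes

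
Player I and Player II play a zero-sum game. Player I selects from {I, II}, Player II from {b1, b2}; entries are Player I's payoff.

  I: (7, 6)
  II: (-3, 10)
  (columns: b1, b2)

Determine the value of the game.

Row minima: I → 6, II → -3; maximin = 6.
Column maxima: b1 → 7, b2 → 10; minimax = 7.
6 ≠ 7, so there is no saddle point; optimal play is mixed.
Let Player I play I with probability p. Expected payoff against b1: 7p + (-3)(1−p) = 10p − 3; against b2: 6p + 10(1−p) = −4p + 10.
Setting these equal: 10p − 3 = −4p + 10 ⇒ 14p = 13 ⇒ p = 13/14, and the value is (10)·(13/14) − 3 = 44/7.
For Player II: with q = P(b1), equating I's and II's payoffs gives q + 6 = −13q + 10 ⇒ q = 2/7.

44/7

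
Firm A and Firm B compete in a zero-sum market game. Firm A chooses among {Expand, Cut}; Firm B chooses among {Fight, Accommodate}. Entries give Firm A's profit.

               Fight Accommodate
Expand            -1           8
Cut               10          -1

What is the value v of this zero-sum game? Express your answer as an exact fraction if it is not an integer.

79/20

Row minima: Expand → -1, Cut → -1; maximin = -1.
Column maxima: Fight → 10, Accommodate → 8; minimax = 8.
-1 ≠ 8, so there is no saddle point; optimal play is mixed.
Let Firm A play Expand with probability p. Expected payoff against Fight: (-1)p + 10(1−p) = −11p + 10; against Accommodate: 8p + (-1)(1−p) = 9p − 1.
Setting these equal: −11p + 10 = 9p − 1 ⇒ −20p = -11 ⇒ p = 11/20, and the value is (-11)·(11/20) + 10 = 79/20.
For Firm B: with q = P(Fight), equating Expand's and Cut's payoffs gives −9q + 8 = 11q − 1 ⇒ q = 9/20.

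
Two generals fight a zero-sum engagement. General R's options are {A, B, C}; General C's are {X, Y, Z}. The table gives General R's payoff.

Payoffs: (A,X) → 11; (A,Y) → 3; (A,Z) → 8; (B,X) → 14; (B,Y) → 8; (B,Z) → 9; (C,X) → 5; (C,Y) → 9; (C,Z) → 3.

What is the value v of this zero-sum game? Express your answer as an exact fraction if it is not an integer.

57/7

Row minima: A → 3, B → 8, C → 3; maximin = 8.
Column maxima: X → 14, Y → 9, Z → 9; minimax = 9.
8 ≠ 9, so there is no saddle point; optimal play is mixed.
A is strictly dominated by B, so General R never plays it.
X is strictly dominated by Z (it gives General R strictly more in every row), so General C never plays it.
On the remaining 2×2 (B, C vs Y, Z):
Let General R play B with probability p. Expected payoff against Y: 8p + 9(1−p) = −p + 9; against Z: 9p + 3(1−p) = 6p + 3.
Setting these equal: −p + 9 = 6p + 3 ⇒ −7p = -6 ⇒ p = 6/7, and the value is (-1)·(6/7) + 9 = 57/7.
For General C: with q = P(Y), equating B's and C's payoffs gives −q + 9 = 6q + 3 ⇒ q = 6/7.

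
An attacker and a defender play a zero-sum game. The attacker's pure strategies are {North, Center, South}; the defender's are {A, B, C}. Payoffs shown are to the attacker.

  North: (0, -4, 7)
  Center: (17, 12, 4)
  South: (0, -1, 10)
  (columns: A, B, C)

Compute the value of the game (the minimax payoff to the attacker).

124/19

Row minima: North → -4, Center → 4, South → -1; maximin = 4.
Column maxima: A → 17, B → 12, C → 10; minimax = 10.
4 ≠ 10, so there is no saddle point; optimal play is mixed.
A is strictly dominated by B (it gives the attacker strictly more in every row), so the defender never plays it.
With A eliminated, North is strictly dominated by South (South gives the attacker strictly more in every remaining column), so the attacker never plays it.
On the remaining 2×2 (Center, South vs B, C):
Let the attacker play Center with probability p. Expected payoff against B: 12p + (-1)(1−p) = 13p − 1; against C: 4p + 10(1−p) = −6p + 10.
Setting these equal: 13p − 1 = −6p + 10 ⇒ 19p = 11 ⇒ p = 11/19, and the value is (13)·(11/19) − 1 = 124/19.
For the defender: with q = P(B), equating Center's and South's payoffs gives 8q + 4 = −11q + 10 ⇒ q = 6/19.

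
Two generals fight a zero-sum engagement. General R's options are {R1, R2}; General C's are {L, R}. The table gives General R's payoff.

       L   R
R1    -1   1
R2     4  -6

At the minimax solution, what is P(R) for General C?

Row minima: R1 → -1, R2 → -6; maximin = -1.
Column maxima: L → 4, R → 1; minimax = 1.
-1 ≠ 1, so there is no saddle point; optimal play is mixed.
Let General R play R1 with probability p. Expected payoff against L: (-1)p + 4(1−p) = −5p + 4; against R: 1p + (-6)(1−p) = 7p − 6.
Setting these equal: −5p + 4 = 7p − 6 ⇒ −12p = -10 ⇒ p = 5/6, and the value is (-5)·(5/6) + 4 = -1/6.
For General C: with q = P(L), equating R1's and R2's payoffs gives −2q + 1 = 10q − 6 ⇒ q = 7/12.

5/12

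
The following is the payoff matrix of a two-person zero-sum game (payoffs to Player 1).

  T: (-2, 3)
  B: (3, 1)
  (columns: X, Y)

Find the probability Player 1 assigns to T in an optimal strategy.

Row minima: T → -2, B → 1; maximin = 1.
Column maxima: X → 3, Y → 3; minimax = 3.
1 ≠ 3, so there is no saddle point; optimal play is mixed.
Let Player 1 play T with probability p. Expected payoff against X: (-2)p + 3(1−p) = −5p + 3; against Y: 3p + 1(1−p) = 2p + 1.
Setting these equal: −5p + 3 = 2p + 1 ⇒ −7p = -2 ⇒ p = 2/7, and the value is (-5)·(2/7) + 3 = 11/7.
For Player 2: with q = P(X), equating T's and B's payoffs gives −5q + 3 = 2q + 1 ⇒ q = 2/7.

2/7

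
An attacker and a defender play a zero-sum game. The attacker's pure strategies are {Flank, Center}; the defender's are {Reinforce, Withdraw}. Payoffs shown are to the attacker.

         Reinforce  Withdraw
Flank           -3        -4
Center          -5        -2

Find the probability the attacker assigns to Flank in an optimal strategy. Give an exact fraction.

3/4

Row minima: Flank → -4, Center → -5; maximin = -4.
Column maxima: Reinforce → -3, Withdraw → -2; minimax = -3.
-4 ≠ -3, so there is no saddle point; optimal play is mixed.
Let the attacker play Flank with probability p. Expected payoff against Reinforce: (-3)p + (-5)(1−p) = 2p − 5; against Withdraw: (-4)p + (-2)(1−p) = −2p − 2.
Setting these equal: 2p − 5 = −2p − 2 ⇒ 4p = 3 ⇒ p = 3/4, and the value is (2)·(3/4) − 5 = -7/2.
For the defender: with q = P(Reinforce), equating Flank's and Center's payoffs gives q − 4 = −3q − 2 ⇒ q = 1/2.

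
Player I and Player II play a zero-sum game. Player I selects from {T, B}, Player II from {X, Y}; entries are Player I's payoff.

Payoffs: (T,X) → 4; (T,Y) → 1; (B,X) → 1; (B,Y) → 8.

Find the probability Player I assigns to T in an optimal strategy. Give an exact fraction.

Row minima: T → 1, B → 1; maximin = 1.
Column maxima: X → 4, Y → 8; minimax = 4.
1 ≠ 4, so there is no saddle point; optimal play is mixed.
Let Player I play T with probability p. Expected payoff against X: 4p + 1(1−p) = 3p + 1; against Y: 1p + 8(1−p) = −7p + 8.
Setting these equal: 3p + 1 = −7p + 8 ⇒ 10p = 7 ⇒ p = 7/10, and the value is (3)·(7/10) + 1 = 31/10.
For Player II: with q = P(X), equating T's and B's payoffs gives 3q + 1 = −7q + 8 ⇒ q = 7/10.

7/10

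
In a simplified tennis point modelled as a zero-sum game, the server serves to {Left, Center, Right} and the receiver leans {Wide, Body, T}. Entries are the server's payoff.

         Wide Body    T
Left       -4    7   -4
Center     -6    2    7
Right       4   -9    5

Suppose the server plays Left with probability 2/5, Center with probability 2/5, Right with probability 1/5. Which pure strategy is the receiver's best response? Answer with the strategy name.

Wide

If the receiver plays Wide, the server's expected payoff is (2/5)·(-4) + (2/5)·(-6) + (1/5)·4 = -16/5.
If the receiver plays Body, the server's expected payoff is (2/5)·7 + (2/5)·2 + (1/5)·(-9) = 9/5.
If the receiver plays T, the server's expected payoff is (2/5)·(-4) + (2/5)·7 + (1/5)·5 = 11/5.
The receiver minimizes the server's payoff; the smallest is -16/5, so the best response is Wide.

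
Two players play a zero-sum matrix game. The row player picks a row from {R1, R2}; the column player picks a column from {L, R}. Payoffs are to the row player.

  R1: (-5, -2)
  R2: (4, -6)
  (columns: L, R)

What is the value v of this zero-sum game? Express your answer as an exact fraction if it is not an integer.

Row minima: R1 → -5, R2 → -6; maximin = -5.
Column maxima: L → 4, R → -2; minimax = -2.
-5 ≠ -2, so there is no saddle point; optimal play is mixed.
Let the row player play R1 with probability p. Expected payoff against L: (-5)p + 4(1−p) = −9p + 4; against R: (-2)p + (-6)(1−p) = 4p − 6.
Setting these equal: −9p + 4 = 4p − 6 ⇒ −13p = -10 ⇒ p = 10/13, and the value is (-9)·(10/13) + 4 = -38/13.
For the column player: with q = P(L), equating R1's and R2's payoffs gives −3q − 2 = 10q − 6 ⇒ q = 4/13.

-38/13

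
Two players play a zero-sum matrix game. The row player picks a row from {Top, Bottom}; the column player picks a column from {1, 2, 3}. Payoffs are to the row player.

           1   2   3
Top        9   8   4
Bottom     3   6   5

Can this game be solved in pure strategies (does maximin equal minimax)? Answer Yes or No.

No

Row minima: Top → 4, Bottom → 3; maximin = 4.
Column maxima: 1 → 9, 2 → 8, 3 → 5; minimax = 5.
4 ≠ 5, so no pure-strategy equilibrium exists.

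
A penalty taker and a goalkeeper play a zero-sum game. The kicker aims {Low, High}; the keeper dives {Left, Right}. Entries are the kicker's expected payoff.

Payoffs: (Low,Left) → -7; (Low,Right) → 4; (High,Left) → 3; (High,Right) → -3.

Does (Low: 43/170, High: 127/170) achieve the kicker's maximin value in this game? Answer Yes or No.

No

Against Left this mix gives (43/170)·(-7) + (127/170)·3 = 8/17.
Against Right this mix gives (43/170)·4 + (127/170)·(-3) = -209/170.
The keeper will play Right, holding the kicker to -209/170. Shifting weight toward the row that does better against Right would raise this floor (the equalizing mix achieves -9/17 against both Right and Left), so the proposed strategy is not optimal.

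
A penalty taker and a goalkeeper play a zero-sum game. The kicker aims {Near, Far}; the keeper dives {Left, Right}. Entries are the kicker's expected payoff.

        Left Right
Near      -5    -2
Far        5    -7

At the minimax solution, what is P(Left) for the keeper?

1/3

Row minima: Near → -5, Far → -7; maximin = -5.
Column maxima: Left → 5, Right → -2; minimax = -2.
-5 ≠ -2, so there is no saddle point; optimal play is mixed.
Let the kicker play Near with probability p. Expected payoff against Left: (-5)p + 5(1−p) = −10p + 5; against Right: (-2)p + (-7)(1−p) = 5p − 7.
Setting these equal: −10p + 5 = 5p − 7 ⇒ −15p = -12 ⇒ p = 4/5, and the value is (-10)·(4/5) + 5 = -3.
For the keeper: with q = P(Left), equating Near's and Far's payoffs gives −3q − 2 = 12q − 7 ⇒ q = 1/3.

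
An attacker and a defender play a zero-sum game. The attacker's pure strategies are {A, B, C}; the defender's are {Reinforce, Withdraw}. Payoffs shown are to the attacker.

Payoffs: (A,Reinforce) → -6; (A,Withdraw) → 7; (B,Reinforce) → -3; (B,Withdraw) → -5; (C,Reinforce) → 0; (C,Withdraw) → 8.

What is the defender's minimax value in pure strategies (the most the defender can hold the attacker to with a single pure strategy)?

Column maxima: Reinforce → 0, Withdraw → 8.
The smallest of these is 0.

0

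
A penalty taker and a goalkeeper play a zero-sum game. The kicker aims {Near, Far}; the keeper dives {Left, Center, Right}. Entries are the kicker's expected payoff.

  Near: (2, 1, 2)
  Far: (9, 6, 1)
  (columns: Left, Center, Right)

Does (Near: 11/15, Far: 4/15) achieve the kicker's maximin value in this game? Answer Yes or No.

No

Against Left this mix gives (11/15)·2 + (4/15)·9 = 58/15.
Against Center this mix gives (11/15)·1 + (4/15)·6 = 7/3.
Against Right this mix gives (11/15)·2 + (4/15)·1 = 26/15.
The keeper will play Right, holding the kicker to 26/15. Shifting weight toward the row that does better against Right would raise this floor (the equalizing mix achieves 11/6 against both Right and Center), so the proposed strategy is not optimal.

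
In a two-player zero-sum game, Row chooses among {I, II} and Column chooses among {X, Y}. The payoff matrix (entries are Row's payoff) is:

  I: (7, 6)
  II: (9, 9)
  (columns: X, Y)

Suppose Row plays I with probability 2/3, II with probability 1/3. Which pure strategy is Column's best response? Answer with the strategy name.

If Column plays X, Row's expected payoff is (2/3)·7 + (1/3)·9 = 23/3.
If Column plays Y, Row's expected payoff is (2/3)·6 + (1/3)·9 = 7.
Column minimizes Row's payoff; the smallest is 7, so the best response is Y.

Y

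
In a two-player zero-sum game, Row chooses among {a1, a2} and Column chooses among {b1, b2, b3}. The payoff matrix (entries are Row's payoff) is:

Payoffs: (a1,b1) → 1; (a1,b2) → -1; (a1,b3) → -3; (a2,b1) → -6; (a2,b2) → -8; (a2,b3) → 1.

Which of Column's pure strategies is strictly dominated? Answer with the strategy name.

b1

b2 holds Row's payoff strictly below b1 in every row: -1 < 1, -8 < -6.
So b1 is strictly dominated for Column.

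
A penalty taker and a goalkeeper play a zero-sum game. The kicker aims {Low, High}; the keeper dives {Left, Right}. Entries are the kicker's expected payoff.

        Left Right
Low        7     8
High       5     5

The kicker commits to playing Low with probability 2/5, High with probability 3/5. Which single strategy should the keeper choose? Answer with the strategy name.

If the keeper plays Left, the kicker's expected payoff is (2/5)·7 + (3/5)·5 = 29/5.
If the keeper plays Right, the kicker's expected payoff is (2/5)·8 + (3/5)·5 = 31/5.
The keeper minimizes the kicker's payoff; the smallest is 29/5, so the best response is Left.

Left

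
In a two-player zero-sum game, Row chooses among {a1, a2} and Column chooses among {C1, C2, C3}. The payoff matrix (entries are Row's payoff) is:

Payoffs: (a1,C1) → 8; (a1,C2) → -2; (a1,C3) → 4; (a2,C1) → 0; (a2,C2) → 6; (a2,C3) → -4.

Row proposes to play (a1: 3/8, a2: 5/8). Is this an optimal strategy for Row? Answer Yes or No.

No

Against C1 this mix gives (3/8)·8 + (5/8)·0 = 3.
Against C2 this mix gives (3/8)·(-2) + (5/8)·6 = 3.
Against C3 this mix gives (3/8)·4 + (5/8)·(-4) = -1.
Column will play C3, holding Row to -1. Shifting weight toward the row that does better against C3 would raise this floor (the equalizing mix achieves 1 against both C3 and C2), so the proposed strategy is not optimal.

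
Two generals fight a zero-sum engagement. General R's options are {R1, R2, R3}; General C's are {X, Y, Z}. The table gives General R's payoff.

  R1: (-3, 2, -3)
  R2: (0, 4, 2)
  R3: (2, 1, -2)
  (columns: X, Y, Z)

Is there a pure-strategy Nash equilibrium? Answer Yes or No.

No

Row minima: R1 → -3, R2 → 0, R3 → -2; maximin = 0.
Column maxima: X → 2, Y → 4, Z → 2; minimax = 2.
0 ≠ 2, so no pure-strategy equilibrium exists.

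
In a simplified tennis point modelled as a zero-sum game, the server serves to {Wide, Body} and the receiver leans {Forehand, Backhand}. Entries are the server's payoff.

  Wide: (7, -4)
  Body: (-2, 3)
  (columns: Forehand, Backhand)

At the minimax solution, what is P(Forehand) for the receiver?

Row minima: Wide → -4, Body → -2; maximin = -2.
Column maxima: Forehand → 7, Backhand → 3; minimax = 3.
-2 ≠ 3, so there is no saddle point; optimal play is mixed.
Let the server play Wide with probability p. Expected payoff against Forehand: 7p + (-2)(1−p) = 9p − 2; against Backhand: (-4)p + 3(1−p) = −7p + 3.
Setting these equal: 9p − 2 = −7p + 3 ⇒ 16p = 5 ⇒ p = 5/16, and the value is (9)·(5/16) − 2 = 13/16.
For the receiver: with q = P(Forehand), equating Wide's and Body's payoffs gives 11q − 4 = −5q + 3 ⇒ q = 7/16.

7/16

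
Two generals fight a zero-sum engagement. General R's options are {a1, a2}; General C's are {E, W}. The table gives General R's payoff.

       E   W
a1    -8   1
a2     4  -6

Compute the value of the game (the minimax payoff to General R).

Row minima: a1 → -8, a2 → -6; maximin = -6.
Column maxima: E → 4, W → 1; minimax = 1.
-6 ≠ 1, so there is no saddle point; optimal play is mixed.
Let General R play a1 with probability p. Expected payoff against E: (-8)p + 4(1−p) = −12p + 4; against W: 1p + (-6)(1−p) = 7p − 6.
Setting these equal: −12p + 4 = 7p − 6 ⇒ −19p = -10 ⇒ p = 10/19, and the value is (-12)·(10/19) + 4 = -44/19.
For General C: with q = P(E), equating a1's and a2's payoffs gives −9q + 1 = 10q − 6 ⇒ q = 7/19.

-44/19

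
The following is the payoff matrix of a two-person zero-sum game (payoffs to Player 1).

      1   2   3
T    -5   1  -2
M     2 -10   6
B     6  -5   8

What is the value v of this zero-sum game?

Row minima: T → -5, M → -10, B → -5; maximin = -5.
Column maxima: 1 → 6, 2 → 1, 3 → 8; minimax = 1.
-5 ≠ 1, so there is no saddle point; optimal play is mixed.
M is strictly dominated by B, so Player 1 never plays it.
3 is strictly dominated by 1 (it gives Player 1 strictly more in every row), so Player 2 never plays it.
On the remaining 2×2 (T, B vs 1, 2):
Let Player 1 play T with probability p. Expected payoff against 1: (-5)p + 6(1−p) = −11p + 6; against 2: 1p + (-5)(1−p) = 6p − 5.
Setting these equal: −11p + 6 = 6p − 5 ⇒ −17p = -11 ⇒ p = 11/17, and the value is (-11)·(11/17) + 6 = -19/17.
For Player 2: with q = P(1), equating T's and B's payoffs gives −6q + 1 = 11q − 5 ⇒ q = 6/17.

-19/17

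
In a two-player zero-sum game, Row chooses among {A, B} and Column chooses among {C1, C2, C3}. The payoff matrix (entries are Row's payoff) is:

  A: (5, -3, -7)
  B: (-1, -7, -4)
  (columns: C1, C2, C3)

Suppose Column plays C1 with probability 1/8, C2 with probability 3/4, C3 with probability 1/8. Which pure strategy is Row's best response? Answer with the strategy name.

Expected payoff of A: (1/8)·5 + (3/4)·(-3) + (1/8)·(-7) = -5/2.
Expected payoff of B: (1/8)·(-1) + (3/4)·(-7) + (1/8)·(-4) = -47/8.
The largest is -5/2, so Row's best response is A.

A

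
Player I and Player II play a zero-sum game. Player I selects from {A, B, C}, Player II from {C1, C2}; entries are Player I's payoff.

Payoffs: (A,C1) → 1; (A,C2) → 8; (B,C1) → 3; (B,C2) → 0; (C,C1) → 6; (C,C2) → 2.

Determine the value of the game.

Row minima: A → 1, B → 0, C → 2; maximin = 2.
Column maxima: C1 → 6, C2 → 8; minimax = 6.
2 ≠ 6, so there is no saddle point; optimal play is mixed.
B is strictly dominated by C, so Player I never plays it.
On the remaining 2×2 (A, C vs C1, C2):
Let Player I play A with probability p. Expected payoff against C1: 1p + 6(1−p) = −5p + 6; against C2: 8p + 2(1−p) = 6p + 2.
Setting these equal: −5p + 6 = 6p + 2 ⇒ −11p = -4 ⇒ p = 4/11, and the value is (-5)·(4/11) + 6 = 46/11.
For Player II: with q = P(C1), equating A's and C's payoffs gives −7q + 8 = 4q + 2 ⇒ q = 6/11.

46/11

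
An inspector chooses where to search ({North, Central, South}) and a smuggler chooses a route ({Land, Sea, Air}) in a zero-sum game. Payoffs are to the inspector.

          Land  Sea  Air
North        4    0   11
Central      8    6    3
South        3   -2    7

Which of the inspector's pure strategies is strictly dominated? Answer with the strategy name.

South

North gives a strictly higher payoff than South against every column: 4 > 3, 0 > -2, 11 > 7.
So South is strictly dominated and the inspector never plays it.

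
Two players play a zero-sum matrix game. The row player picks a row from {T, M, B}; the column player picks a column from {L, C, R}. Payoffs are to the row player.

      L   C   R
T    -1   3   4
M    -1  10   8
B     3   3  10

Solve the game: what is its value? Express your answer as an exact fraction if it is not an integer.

Row minima: T → -1, M → -1, B → 3; maximin = 3.
Column maxima: L → 3, C → 10, R → 10; minimax = 3.
Since maximin = minimax = 3, there is a saddle point and the value is 3.

3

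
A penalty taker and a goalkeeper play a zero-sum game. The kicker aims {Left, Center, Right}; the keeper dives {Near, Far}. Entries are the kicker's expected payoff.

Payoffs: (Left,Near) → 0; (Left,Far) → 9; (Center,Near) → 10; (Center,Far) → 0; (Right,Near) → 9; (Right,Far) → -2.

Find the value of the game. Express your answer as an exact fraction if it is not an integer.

Row minima: Left → 0, Center → 0, Right → -2; maximin = 0.
Column maxima: Near → 10, Far → 9; minimax = 9.
0 ≠ 9, so there is no saddle point; optimal play is mixed.
Right is strictly dominated by Center, so the kicker never plays it.
On the remaining 2×2 (Left, Center vs Near, Far):
Let the kicker play Left with probability p. Expected payoff against Near: 0p + 10(1−p) = −10p + 10; against Far: 9p + 0(1−p) = 9p.
Setting these equal: −10p + 10 = 9p ⇒ −19p = -10 ⇒ p = 10/19, and the value is (-10)·(10/19) + 10 = 90/19.
For the keeper: with q = P(Near), equating Left's and Center's payoffs gives −9q + 9 = 10q ⇒ q = 9/19.

90/19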